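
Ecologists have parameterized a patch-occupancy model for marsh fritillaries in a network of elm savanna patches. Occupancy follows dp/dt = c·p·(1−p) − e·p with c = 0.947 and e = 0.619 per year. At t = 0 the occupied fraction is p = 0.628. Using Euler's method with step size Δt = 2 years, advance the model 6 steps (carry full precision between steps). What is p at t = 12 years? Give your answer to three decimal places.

Update rule: p ← p + [c·p·(1−p) − e·p]·Δt with Δt = 2.
t = 2: p = 0.62800 + (-0.33500) = 0.29300
t = 4: p = 0.29300 + (+0.02961) = 0.32261
t = 6: p = 0.32261 + (+0.01451) = 0.33712
t = 8: p = 0.33712 + (+0.00590) = 0.34302
t = 10: p = 0.34302 + (+0.00217) = 0.34519
t = 12: p = 0.34519 + (+0.00076) = 0.34595

0.346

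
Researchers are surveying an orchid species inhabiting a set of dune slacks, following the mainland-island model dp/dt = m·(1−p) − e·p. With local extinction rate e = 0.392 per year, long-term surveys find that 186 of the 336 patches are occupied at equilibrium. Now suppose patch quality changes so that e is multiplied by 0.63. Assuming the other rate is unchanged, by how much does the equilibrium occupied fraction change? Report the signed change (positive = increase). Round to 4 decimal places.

Observed p* = 186/336 = 0.55357.
Balance m(1−p*) = e·p* gives m = e·p*/(1−p*) = 0.392×0.55357/0.44643 = 0.48608.
New p* = m/(m+e) = 0.48608/(0.48608+0.24696) = 0.66310.
Δp* = 0.66310 − 0.55357 = +0.10953.

0.1095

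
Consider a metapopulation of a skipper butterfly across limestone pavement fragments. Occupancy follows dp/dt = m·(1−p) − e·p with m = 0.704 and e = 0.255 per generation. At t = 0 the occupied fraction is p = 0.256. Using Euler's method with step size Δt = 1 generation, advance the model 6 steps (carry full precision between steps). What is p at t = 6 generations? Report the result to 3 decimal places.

Update rule: p ← p + [m·(1−p) − e·p]·Δt with Δt = 1.
p: 0.25600 → 0.71450  (Δp = +0.45850)
p: 0.71450 → 0.73329  (Δp = +0.01880)
p: 0.73329 → 0.73407  (Δp = +0.00077)
p: 0.73407 → 0.73410  (Δp = +0.00003)
p: 0.73410 → 0.73410  (Δp = +0.00000)
p: 0.73410 → 0.73410  (Δp = +0.00000)

0.734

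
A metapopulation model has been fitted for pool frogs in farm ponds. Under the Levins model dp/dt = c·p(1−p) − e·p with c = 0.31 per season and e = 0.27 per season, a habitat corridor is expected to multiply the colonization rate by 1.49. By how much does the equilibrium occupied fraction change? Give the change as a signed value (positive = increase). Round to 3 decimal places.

0.286

Before: p* = 1 − 0.27/0.31 = 0.1290.
After the change, c = 0.4619, e = 0.27, so p* = 1 − 0.27/0.4619 = 0.4155.
Δp* = 0.4155 − 0.1290 = +0.2864.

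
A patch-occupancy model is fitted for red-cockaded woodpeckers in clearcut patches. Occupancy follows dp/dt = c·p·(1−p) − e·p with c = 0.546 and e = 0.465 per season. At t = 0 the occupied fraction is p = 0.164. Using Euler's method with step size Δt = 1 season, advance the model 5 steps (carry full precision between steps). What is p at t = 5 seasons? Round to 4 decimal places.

0.1582

Update rule: p ← p + [c·p·(1−p) − e·p]·Δt with Δt = 1.
t = 1: p = 0.16400 + (-0.00140) = 0.16260
t = 2: p = 0.16260 + (-0.00126) = 0.16133
t = 3: p = 0.16133 + (-0.00114) = 0.16019
t = 4: p = 0.16019 + (-0.00104) = 0.15915
t = 5: p = 0.15915 + (-0.00094) = 0.15822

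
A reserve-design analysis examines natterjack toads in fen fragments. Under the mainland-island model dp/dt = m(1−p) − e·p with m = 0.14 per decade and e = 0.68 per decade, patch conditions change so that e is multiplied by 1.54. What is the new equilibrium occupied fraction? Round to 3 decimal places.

0.118

Before: p* = 0.14/(0.14+0.68) = 0.1707.
After: m = 0.14, e = 1.0472; p* = 0.14/1.1872 = 0.1179.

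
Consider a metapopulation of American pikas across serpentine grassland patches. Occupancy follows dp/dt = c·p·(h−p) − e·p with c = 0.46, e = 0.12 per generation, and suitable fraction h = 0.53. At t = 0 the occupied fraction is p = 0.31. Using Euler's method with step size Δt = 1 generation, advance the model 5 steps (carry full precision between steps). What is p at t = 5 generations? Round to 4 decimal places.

Update rule: p ← p + [c·p·(h−p) − e·p]·Δt with Δt = 1.
step 1: Δp = -0.00583, p = 0.30417
step 2: Δp = -0.00490, p = 0.29927
step 3: Δp = -0.00415, p = 0.29512
step 4: Δp = -0.00353, p = 0.29159
step 5: Δp = -0.00301, p = 0.28858

0.2886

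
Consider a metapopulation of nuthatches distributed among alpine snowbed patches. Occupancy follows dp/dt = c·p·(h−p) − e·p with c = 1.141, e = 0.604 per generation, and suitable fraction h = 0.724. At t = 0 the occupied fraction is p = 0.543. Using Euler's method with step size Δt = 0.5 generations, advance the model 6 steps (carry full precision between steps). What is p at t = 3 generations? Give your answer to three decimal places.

0.274

Update rule: p ← p + [c·p·(h−p) − e·p]·Δt with Δt = 0.5.
p: 0.54300 → 0.43508  (Δp = -0.10792)
p: 0.43508 → 0.37540  (Δp = -0.05968)
p: 0.37540 → 0.33669  (Δp = -0.03871)
p: 0.33669 → 0.30940  (Δp = -0.02728)
p: 0.30940 → 0.28915  (Δp = -0.02026)
p: 0.28915 → 0.27356  (Δp = -0.01559)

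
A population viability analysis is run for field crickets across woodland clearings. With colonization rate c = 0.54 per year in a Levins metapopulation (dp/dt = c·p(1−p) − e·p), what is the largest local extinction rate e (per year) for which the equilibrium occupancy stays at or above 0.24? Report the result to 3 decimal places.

0.410

1 − e/c ≥ 0.24 ⇒ e ≤ c(1 − 0.24) = 0.54 × 0.7600.
e_max = 0.4104.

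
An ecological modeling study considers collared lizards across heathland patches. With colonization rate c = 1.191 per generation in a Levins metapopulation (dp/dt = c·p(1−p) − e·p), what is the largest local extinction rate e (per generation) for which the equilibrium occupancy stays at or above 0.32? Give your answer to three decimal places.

0.810

1 − e/c ≥ 0.32 ⇒ e ≤ c(1 − 0.32) = 1.191 × 0.6800.
e_max = 0.8099.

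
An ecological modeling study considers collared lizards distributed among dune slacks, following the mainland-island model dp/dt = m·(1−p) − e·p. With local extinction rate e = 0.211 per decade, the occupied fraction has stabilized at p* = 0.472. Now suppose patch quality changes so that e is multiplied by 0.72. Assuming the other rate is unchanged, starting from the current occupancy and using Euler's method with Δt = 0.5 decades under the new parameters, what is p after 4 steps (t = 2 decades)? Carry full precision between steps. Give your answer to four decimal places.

0.5151

Balance m(1−p*) = e·p* gives m = e·p*/(1−p*) = 0.211×0.47200/0.52800 = 0.18862.
Starting from p₀ = 0.47200; update p ← p + (dp/dt)·Δt with the new parameters.
step 1: Δp = +0.01394, p = 0.48594
step 2: Δp = +0.01157, p = 0.49751
step 3: Δp = +0.00960, p = 0.50711
step 4: Δp = +0.00796, p = 0.51508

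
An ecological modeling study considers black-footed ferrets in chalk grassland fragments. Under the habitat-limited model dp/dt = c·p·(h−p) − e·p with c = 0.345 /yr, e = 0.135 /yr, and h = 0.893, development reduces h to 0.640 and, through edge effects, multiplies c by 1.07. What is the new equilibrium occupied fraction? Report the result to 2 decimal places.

Before: p* = h − e/c = 0.893 − 0.135/0.345 = 0.893 − 0.3913 = 0.5017.
After: c = 0.36915, e = 0.135, h = 0.640; p* = 0.640 − 0.135/0.36915 = 0.2743.

0.27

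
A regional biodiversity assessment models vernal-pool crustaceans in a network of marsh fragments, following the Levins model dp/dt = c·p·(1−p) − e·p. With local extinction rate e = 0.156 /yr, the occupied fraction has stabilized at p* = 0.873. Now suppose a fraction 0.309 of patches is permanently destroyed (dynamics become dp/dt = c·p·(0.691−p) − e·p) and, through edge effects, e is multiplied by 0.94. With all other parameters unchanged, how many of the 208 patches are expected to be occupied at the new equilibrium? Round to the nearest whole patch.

Balance c(1−p*) = e gives c = e/(1 − 0.87300) = 0.156/0.12700 = 1.22835.
New p* = 0.691 − e/c = 0.691 − 0.14664/1.22835 = 0.57162.
Expected occupied = 208 × 0.57162 = 118.90 ≈ 119.

119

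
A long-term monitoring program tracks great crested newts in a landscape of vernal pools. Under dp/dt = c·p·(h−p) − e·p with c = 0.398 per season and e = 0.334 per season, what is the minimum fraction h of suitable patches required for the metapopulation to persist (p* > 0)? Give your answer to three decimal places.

p* = h − e/c is positive only when h > e/c.
h_min = e/c = 0.334/0.398 = 0.8392.

0.839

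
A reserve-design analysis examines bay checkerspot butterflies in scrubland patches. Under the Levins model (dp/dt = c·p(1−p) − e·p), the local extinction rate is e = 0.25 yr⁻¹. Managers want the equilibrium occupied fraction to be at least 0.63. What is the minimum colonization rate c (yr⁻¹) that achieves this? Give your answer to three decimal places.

p* = 1 − e/c ≥ 0.63 requires e/c ≤ 0.3700, i.e. c ≥ e/0.3700.
c_min = 0.25/0.3700 = 0.6757.

0.676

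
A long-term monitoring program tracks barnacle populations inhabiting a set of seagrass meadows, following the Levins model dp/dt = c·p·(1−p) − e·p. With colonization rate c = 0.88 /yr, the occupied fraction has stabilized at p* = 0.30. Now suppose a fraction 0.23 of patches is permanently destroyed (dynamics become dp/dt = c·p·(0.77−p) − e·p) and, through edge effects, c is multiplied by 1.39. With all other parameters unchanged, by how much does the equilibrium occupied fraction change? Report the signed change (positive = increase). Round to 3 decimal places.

Balance c(1−p*) = e gives e = 0.88×(1 − 0.30000) = 0.61600.
New p* = 0.77 − e/c = 0.77 − 0.61600/1.22320 = 0.26640.
Δp* = 0.26640 − 0.30000 = -0.03360.

-0.034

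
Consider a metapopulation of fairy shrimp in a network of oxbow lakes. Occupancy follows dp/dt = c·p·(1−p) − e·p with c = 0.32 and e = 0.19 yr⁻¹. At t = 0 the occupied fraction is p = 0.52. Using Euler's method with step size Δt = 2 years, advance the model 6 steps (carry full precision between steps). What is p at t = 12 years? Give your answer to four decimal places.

0.4202

Update rule: p ← p + [c·p·(1−p) − e·p]·Δt with Δt = 2.
step 1: Δp = -0.03786, p = 0.48214
step 2: Δp = -0.02342, p = 0.45873
step 3: Δp = -0.01541, p = 0.44332
step 4: Δp = -0.01052, p = 0.43280
step 5: Δp = -0.00735, p = 0.42545
step 6: Δp = -0.00523, p = 0.42022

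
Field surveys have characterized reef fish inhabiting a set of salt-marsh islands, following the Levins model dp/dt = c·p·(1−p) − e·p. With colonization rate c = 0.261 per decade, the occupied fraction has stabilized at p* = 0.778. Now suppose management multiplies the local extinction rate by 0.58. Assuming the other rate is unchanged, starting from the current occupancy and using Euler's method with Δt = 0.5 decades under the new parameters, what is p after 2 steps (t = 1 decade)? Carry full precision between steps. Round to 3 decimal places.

Balance c(1−p*) = e gives e = 0.261×(1 − 0.77800) = 0.05794.
Starting from p₀ = 0.77800; update p ← p + (dp/dt)·Δt with the new parameters.
p: 0.77800 → 0.78747  (Δp = +0.00947)
p: 0.78747 → 0.79608  (Δp = +0.00861)

0.796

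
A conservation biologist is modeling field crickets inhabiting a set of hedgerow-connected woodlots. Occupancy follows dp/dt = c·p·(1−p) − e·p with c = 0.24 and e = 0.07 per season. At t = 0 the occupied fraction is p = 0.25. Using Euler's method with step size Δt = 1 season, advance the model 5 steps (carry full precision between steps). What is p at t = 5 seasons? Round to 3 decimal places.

Update rule: p ← p + [c·p·(1−p) − e·p]·Δt with Δt = 1.
  1  |  dp/dt·Δt = +0.027500  |  p_1 = 0.277500
  2  |  dp/dt·Δt = +0.028693  |  p_2 = 0.306193
  3  |  dp/dt·Δt = +0.029552  |  p_3 = 0.335745
  4  |  dp/dt·Δt = +0.030023  |  p_4 = 0.365768
  5  |  dp/dt·Δt = +0.030072  |  p_5 = 0.395840

0.396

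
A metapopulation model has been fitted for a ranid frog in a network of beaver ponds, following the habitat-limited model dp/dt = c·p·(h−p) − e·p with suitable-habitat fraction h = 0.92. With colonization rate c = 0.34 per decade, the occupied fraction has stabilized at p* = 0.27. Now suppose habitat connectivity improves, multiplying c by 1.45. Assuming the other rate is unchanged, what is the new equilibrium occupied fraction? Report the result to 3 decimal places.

0.472

Balance c(h−p*) = e gives e = 0.34×(0.92 − 0.27000) = 0.22100.
New p* = 0.92 − e/c = 0.92 − 0.22100/0.49300 = 0.47172.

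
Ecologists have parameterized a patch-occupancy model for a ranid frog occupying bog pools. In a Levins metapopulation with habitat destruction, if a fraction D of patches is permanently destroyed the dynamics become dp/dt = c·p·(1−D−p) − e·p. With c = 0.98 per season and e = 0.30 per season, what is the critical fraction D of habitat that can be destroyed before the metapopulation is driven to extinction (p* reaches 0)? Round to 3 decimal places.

0.694

The nontrivial equilibrium is p* = (1−D) − e/c; extinction occurs when this hits zero.
So D_crit = 1 − e/c = 1 − 0.30/0.98 = 1 − 0.3061 = 0.6939.
This equals the undisturbed p*, a classic result of Lande's extension.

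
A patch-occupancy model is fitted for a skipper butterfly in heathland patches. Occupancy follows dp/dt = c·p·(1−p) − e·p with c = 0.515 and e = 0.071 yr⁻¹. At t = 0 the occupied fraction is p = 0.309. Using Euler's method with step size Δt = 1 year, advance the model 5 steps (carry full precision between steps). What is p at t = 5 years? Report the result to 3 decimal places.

0.736

Update rule: p ← p + [c·p·(1−p) − e·p]·Δt with Δt = 1.
step 1: Δp = +0.08802, p = 0.39702
step 2: Δp = +0.09510, p = 0.49212
step 3: Δp = +0.09378, p = 0.58590
step 4: Δp = +0.08335, p = 0.66925
step 5: Δp = +0.06648, p = 0.73573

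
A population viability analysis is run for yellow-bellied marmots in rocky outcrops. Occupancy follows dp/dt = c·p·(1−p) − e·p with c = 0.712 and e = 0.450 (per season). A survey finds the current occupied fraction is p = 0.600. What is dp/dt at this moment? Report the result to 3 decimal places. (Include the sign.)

Colonization term: c·p·(1−p) = 0.712×0.600×0.4000 = 0.17088.
Extinction term: e·p = 0.27000.
dp/dt = 0.17088 − 0.27000 = -0.09912.

-0.099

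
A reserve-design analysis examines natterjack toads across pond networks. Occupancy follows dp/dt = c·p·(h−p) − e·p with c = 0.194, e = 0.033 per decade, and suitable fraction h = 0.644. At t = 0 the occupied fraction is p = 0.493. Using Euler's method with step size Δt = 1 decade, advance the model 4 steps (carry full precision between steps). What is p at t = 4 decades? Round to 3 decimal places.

0.487

Update rule: p ← p + [c·p·(h−p) − e·p]·Δt with Δt = 1.
  1  |  dp/dt·Δt = -0.001827  |  p_1 = 0.491173
  2  |  dp/dt·Δt = -0.001646  |  p_2 = 0.489527
  3  |  dp/dt·Δt = -0.001484  |  p_3 = 0.488042
  4  |  dp/dt·Δt = -0.001339  |  p_4 = 0.486703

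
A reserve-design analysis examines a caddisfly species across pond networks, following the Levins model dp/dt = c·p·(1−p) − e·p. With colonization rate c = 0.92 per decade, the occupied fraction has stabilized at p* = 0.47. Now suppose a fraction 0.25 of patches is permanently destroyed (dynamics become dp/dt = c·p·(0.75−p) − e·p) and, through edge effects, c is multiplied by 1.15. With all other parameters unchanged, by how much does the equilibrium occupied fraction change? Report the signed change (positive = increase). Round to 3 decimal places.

Balance c(1−p*) = e gives e = 0.92×(1 − 0.47000) = 0.48760.
New p* = 0.75 − e/c = 0.75 − 0.48760/1.05800 = 0.28913.
Δp* = 0.28913 − 0.47000 = -0.18087.

-0.181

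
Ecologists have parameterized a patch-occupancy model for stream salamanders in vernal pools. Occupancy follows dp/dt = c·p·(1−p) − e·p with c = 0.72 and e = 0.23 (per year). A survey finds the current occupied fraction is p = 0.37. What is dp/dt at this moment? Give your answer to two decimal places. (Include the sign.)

0.08

Colonization term: c·p·(1−p) = 0.72×0.37×0.6300 = 0.16783.
Extinction term: e·p = 0.08510.
dp/dt = 0.16783 − 0.08510 = 0.08273.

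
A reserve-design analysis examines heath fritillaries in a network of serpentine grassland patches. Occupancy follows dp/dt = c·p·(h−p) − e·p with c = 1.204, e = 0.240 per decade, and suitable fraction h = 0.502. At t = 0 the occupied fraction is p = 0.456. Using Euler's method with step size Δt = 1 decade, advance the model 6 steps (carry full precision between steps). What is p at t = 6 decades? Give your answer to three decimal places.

Update rule: p ← p + [c·p·(h−p) − e·p]·Δt with Δt = 1.
  1  |  dp/dt·Δt = -0.084185  |  p_1 = 0.371815
  2  |  dp/dt·Δt = -0.030956  |  p_2 = 0.340859
  3  |  dp/dt·Δt = -0.015675  |  p_3 = 0.325184
  4  |  dp/dt·Δt = -0.008817  |  p_4 = 0.316367
  5  |  dp/dt·Δt = -0.005219  |  p_5 = 0.311148
  6  |  dp/dt·Δt = -0.003178  |  p_6 = 0.307970

0.308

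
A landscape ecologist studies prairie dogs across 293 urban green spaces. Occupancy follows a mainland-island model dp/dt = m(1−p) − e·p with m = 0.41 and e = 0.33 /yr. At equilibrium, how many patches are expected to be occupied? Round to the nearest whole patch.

162

p* = m/(m+e) = 0.41/0.7400 = 0.5541.
Expected occupied patches = N × p* = 293 × 0.5541 = 162.34 ≈ 162.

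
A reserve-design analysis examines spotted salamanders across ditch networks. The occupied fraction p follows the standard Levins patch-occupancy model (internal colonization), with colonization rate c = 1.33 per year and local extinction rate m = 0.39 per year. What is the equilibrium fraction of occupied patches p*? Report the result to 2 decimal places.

0.71

Setting dp/dt = 0 and dividing through by p* gives c·(1−p*) = m.
So p* = 1 − m/c = 1 − 0.39/1.33 = 1 − 0.2932 = 0.7068.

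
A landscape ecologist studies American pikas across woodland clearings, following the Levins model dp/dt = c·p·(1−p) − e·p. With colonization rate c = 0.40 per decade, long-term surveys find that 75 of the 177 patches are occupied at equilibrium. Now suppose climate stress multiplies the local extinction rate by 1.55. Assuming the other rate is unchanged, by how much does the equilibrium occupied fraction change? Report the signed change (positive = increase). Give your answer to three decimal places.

Observed p* = 75/177 = 0.42373.
Balance c(1−p*) = e gives e = 0.40×(1 − 0.42373) = 0.23051.
New p* = 1 − e/c = 1 − 0.35729/0.40000 = 0.10678.
Δp* = 0.10678 − 0.42373 = -0.31695.

-0.317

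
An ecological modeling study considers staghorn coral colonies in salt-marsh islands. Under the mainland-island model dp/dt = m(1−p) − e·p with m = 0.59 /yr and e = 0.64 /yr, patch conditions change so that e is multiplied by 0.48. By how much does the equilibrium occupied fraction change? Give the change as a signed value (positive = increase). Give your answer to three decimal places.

Before: p* = 0.59/(0.59+0.64) = 0.4797.
After: m = 0.59, e = 0.3072; p* = 0.59/0.8972 = 0.6576.
Δp* = 0.6576 − 0.4797 = +0.1779.

0.178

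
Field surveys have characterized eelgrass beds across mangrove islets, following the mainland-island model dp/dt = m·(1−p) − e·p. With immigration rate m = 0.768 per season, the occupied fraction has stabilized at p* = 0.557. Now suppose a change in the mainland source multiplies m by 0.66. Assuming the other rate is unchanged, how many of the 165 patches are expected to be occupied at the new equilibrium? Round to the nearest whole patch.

75

Balance m(1−p*) = e·p* gives e = m(1−p*)/p* = 0.768×0.44300/0.55700 = 0.61082.
New p* = m/(m+e) = 0.50688/(0.50688+0.61082) = 0.45350.
Expected occupied = 165 × 0.45350 = 74.83 ≈ 75.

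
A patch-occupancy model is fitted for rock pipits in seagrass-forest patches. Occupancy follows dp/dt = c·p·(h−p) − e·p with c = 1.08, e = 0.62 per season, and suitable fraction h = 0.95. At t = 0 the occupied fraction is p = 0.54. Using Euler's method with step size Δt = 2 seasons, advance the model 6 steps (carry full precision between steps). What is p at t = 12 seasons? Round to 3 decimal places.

0.376

Update rule: p ← p + [c·p·(h−p) − e·p]·Δt with Δt = 2.
  1  |  dp/dt·Δt = -0.191376  |  p_1 = 0.348624
  2  |  dp/dt·Δt = +0.020559  |  p_2 = 0.369183
  3  |  dp/dt·Δt = +0.005377  |  p_3 = 0.374560
  4  |  dp/dt·Δt = +0.001105  |  p_4 = 0.375665
  5  |  dp/dt·Δt = +0.000212  |  p_5 = 0.375877
  6  |  dp/dt·Δt = +0.000040  |  p_6 = 0.375917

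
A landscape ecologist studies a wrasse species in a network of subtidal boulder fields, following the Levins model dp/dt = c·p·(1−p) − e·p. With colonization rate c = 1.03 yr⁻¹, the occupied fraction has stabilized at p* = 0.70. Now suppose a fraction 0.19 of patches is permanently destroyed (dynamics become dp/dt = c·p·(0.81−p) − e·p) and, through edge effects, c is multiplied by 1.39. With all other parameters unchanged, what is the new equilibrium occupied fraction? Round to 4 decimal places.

0.5942

Balance c(1−p*) = e gives e = 1.03×(1 − 0.70000) = 0.30900.
New p* = 0.81 − e/c = 0.81 − 0.30900/1.43170 = 0.59417.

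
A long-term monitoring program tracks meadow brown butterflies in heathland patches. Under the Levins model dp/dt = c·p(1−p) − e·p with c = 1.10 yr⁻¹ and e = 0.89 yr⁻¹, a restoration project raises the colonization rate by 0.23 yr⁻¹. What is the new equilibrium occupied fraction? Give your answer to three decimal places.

0.331

Before: p* = 1 − 0.89/1.10 = 0.1909.
After the change, c = 1.33, e = 0.89, so p* = 1 − 0.89/1.33 = 0.3308.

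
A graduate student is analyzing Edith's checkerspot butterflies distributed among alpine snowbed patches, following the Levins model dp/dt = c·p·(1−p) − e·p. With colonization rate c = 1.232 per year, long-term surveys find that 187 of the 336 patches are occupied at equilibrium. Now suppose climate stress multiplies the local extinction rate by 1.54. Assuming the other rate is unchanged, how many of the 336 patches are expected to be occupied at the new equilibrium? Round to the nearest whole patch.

Observed p* = 187/336 = 0.55655.
Balance c(1−p*) = e gives e = 1.232×(1 − 0.55655) = 0.54633.
New p* = 1 − e/c = 1 − 0.84135/1.23200 = 0.31709.
Expected occupied = 336 × 0.31709 = 106.54 ≈ 107.

107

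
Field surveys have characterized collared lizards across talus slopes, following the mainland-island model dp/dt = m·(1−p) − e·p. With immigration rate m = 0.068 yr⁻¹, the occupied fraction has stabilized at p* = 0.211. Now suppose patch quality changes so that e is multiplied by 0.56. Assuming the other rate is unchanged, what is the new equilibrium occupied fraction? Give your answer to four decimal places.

Balance m(1−p*) = e·p* gives e = m(1−p*)/p* = 0.068×0.78900/0.21100 = 0.25427.
New p* = m/(m+e) = 0.06800/(0.06800+0.14239) = 0.32321.

0.3232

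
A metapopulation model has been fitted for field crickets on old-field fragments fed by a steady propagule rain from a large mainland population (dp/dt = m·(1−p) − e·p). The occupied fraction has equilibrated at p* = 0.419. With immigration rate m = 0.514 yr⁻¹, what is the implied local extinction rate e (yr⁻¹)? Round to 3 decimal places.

0.713

At equilibrium m(1−p*) = e·p*, so e = m(1−p*)/p*.
e = 0.514 × 0.5810 / 0.419 = 0.7127.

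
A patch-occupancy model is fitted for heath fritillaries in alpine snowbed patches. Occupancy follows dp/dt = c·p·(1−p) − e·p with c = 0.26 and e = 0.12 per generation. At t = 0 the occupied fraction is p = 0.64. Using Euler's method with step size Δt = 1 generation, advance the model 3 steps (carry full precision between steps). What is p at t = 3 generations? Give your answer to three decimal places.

0.598

Update rule: p ← p + [c·p·(1−p) − e·p]·Δt with Δt = 1.
step 1: Δp = -0.01690, p = 0.62310
step 2: Δp = -0.01371, p = 0.60939
step 3: Δp = -0.01124, p = 0.59815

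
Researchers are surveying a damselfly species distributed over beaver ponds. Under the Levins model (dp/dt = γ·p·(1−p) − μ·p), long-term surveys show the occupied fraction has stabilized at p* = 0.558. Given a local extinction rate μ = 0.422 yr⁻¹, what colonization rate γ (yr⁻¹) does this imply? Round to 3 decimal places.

At equilibrium γ(1−p*) = μ, so γ = μ/(1−p*).
γ = 0.422/(1 − 0.558) = 0.422/0.4420 = 0.9548.

0.955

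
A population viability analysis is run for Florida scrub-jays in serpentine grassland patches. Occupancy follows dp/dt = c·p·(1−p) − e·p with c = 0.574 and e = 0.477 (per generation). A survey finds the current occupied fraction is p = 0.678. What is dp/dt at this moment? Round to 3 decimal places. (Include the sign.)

Colonization term: c·p·(1−p) = 0.574×0.678×0.3220 = 0.12531.
Extinction term: e·p = 0.32341.
dp/dt = 0.12531 − 0.32341 = -0.19809.

-0.198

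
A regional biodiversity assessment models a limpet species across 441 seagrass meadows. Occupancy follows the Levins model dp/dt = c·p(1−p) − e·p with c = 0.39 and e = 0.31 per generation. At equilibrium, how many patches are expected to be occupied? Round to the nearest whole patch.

p* = 1 − e/c = 1 − 0.31/0.39 = 0.2051.
Expected occupied patches = N × p* = 441 × 0.2051 = 90.46 ≈ 90.

90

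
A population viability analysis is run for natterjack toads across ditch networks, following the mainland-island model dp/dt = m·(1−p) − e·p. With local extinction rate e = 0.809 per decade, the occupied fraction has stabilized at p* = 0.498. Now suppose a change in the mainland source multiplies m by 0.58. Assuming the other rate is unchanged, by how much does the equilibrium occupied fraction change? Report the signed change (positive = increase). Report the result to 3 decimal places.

Balance m(1−p*) = e·p* gives m = e·p*/(1−p*) = 0.809×0.49800/0.50200 = 0.80255.
New p* = m/(m+e) = 0.46548/(0.46548+0.80900) = 0.36523.
Δp* = 0.36523 − 0.49800 = -0.13277.

-0.133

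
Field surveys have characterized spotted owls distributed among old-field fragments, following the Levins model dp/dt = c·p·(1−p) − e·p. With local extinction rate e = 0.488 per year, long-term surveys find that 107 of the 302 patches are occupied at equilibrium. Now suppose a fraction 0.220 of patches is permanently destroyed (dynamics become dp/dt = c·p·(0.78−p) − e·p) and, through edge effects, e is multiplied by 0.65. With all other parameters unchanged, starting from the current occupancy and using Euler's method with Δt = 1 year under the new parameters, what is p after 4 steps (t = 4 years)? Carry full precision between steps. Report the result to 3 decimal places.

0.359

Observed p* = 107/302 = 0.35430.
Balance c(1−p*) = e gives c = e/(1 − 0.35430) = 0.488/0.64570 = 0.75577.
Starting from p₀ = 0.35430; update p ← p + (dp/dt)·Δt with the new parameters.
  1  |  dp/dt·Δt = +0.001605  |  p_1 = 0.355910
  2  |  dp/dt·Δt = +0.001180  |  p_2 = 0.357090
  3  |  dp/dt·Δt = +0.000866  |  p_3 = 0.357956
  4  |  dp/dt·Δt = +0.000634  |  p_4 = 0.358589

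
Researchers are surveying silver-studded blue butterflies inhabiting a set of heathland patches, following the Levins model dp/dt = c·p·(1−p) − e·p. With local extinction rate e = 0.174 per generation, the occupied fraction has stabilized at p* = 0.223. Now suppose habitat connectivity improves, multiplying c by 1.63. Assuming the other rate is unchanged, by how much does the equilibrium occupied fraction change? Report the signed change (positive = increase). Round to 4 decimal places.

Balance c(1−p*) = e gives c = e/(1 − 0.22300) = 0.174/0.77700 = 0.22394.
New p* = 1 − e/c = 1 − 0.17400/0.36502 = 0.52331.
Δp* = 0.52331 − 0.22300 = +0.30031.

0.3003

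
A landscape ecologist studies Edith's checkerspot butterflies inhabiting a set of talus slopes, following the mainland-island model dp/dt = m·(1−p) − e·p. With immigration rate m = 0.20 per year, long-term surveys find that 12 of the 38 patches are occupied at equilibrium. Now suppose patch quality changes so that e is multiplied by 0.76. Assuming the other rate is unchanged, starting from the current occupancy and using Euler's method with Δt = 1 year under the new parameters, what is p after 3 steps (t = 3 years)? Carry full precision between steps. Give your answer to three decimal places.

Observed p* = 12/38 = 0.31579.
Balance m(1−p*) = e·p* gives e = m(1−p*)/p* = 0.20×0.68421/0.31579 = 0.43333.
Starting from p₀ = 0.31579; update p ← p + (dp/dt)·Δt with the new parameters.
p: 0.31579 → 0.34863  (Δp = +0.03284)
p: 0.34863 → 0.36409  (Δp = +0.01546)
p: 0.36409 → 0.37136  (Δp = +0.00728)

0.371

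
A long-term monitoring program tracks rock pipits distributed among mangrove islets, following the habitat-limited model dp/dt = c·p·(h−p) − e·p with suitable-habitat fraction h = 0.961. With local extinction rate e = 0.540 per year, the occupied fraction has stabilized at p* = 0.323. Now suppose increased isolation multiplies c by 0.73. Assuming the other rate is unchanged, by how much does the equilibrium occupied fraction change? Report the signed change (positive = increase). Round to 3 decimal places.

-0.236

Balance c(h−p*) = e gives c = e/(0.961 − 0.32300) = 0.540/0.63800 = 0.84639.
New p* = 0.961 − e/c = 0.961 − 0.54000/0.61786 = 0.08702.
Δp* = 0.08702 − 0.32300 = -0.23598.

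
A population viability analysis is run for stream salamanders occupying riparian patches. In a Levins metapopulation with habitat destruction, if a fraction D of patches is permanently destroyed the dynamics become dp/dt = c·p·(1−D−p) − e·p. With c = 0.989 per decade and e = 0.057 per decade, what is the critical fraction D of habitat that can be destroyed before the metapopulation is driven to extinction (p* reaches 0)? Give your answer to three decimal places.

The nontrivial equilibrium is p* = (1−D) − e/c; extinction occurs when this hits zero.
So D_crit = 1 − e/c = 1 − 0.057/0.989 = 1 − 0.0576 = 0.9424.
Note this equals the original equilibrium occupancy — the Levins extinction-debt result.

0.942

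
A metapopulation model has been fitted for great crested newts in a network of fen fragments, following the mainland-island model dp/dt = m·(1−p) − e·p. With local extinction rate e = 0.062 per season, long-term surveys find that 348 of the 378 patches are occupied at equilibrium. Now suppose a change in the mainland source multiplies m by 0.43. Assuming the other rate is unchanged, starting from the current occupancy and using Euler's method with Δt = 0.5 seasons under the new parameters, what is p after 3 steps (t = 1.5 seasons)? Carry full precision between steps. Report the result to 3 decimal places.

0.880

Observed p* = 348/378 = 0.92063.
Balance m(1−p*) = e·p* gives m = e·p*/(1−p*) = 0.062×0.92063/0.07937 = 0.71920.
Starting from p₀ = 0.92063; update p ← p + (dp/dt)·Δt with the new parameters.
t = 0.5: p = 0.92063 + (-0.01627) = 0.90437
t = 1: p = 0.90437 + (-0.01325) = 0.89112
t = 1.5: p = 0.89112 + (-0.01079) = 0.88033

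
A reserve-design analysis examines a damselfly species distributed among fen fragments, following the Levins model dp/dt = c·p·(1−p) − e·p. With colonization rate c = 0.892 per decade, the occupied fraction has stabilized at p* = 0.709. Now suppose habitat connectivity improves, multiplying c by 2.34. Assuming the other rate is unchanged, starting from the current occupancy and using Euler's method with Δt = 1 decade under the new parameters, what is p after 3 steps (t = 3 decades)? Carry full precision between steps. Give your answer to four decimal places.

0.9283

Balance c(1−p*) = e gives e = 0.892×(1 − 0.70900) = 0.25957.
Starting from p₀ = 0.70900; update p ← p + (dp/dt)·Δt with the new parameters.
step 1: Δp = +0.24661, p = 0.95561
step 2: Δp = -0.15951, p = 0.79610
step 3: Δp = +0.13217, p = 0.92827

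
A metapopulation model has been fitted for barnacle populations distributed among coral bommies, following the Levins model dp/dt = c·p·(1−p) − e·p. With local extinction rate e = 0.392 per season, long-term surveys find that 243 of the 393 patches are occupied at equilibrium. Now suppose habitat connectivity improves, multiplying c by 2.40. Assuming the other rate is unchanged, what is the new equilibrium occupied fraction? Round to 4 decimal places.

0.8410

Observed p* = 243/393 = 0.61832.
Balance c(1−p*) = e gives c = e/(1 − 0.61832) = 0.392/0.38168 = 1.02704.
New p* = 1 − e/c = 1 − 0.39200/2.46490 = 0.84097.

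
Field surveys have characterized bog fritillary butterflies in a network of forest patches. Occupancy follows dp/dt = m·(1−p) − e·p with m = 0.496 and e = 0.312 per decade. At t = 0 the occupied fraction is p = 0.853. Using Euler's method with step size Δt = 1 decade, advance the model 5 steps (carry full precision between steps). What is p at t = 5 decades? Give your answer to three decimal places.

Update rule: p ← p + [m·(1−p) − e·p]·Δt with Δt = 1.
  1  |  dp/dt·Δt = -0.193224  |  p_1 = 0.659776
  2  |  dp/dt·Δt = -0.037099  |  p_2 = 0.622677
  3  |  dp/dt·Δt = -0.007123  |  p_3 = 0.615554
  4  |  dp/dt·Δt = -0.001368  |  p_4 = 0.614186
  5  |  dp/dt·Δt = -0.000263  |  p_5 = 0.613924

0.614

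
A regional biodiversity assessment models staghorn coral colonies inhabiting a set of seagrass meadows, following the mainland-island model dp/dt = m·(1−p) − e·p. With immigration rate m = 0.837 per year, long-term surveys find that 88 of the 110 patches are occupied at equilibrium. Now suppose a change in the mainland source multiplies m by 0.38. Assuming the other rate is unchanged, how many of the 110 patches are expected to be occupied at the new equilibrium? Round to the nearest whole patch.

Observed p* = 88/110 = 0.80000.
Balance m(1−p*) = e·p* gives e = m(1−p*)/p* = 0.837×0.20000/0.80000 = 0.20925.
New p* = m/(m+e) = 0.31806/(0.31806+0.20925) = 0.60317.
Expected occupied = 110 × 0.60317 = 66.35 ≈ 66.

66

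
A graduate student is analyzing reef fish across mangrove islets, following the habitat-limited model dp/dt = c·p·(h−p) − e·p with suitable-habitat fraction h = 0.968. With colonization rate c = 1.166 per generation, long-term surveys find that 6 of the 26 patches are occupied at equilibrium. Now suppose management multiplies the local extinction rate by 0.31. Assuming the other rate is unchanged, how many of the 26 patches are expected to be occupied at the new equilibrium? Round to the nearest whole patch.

19

Observed p* = 6/26 = 0.23077.
Balance c(h−p*) = e gives e = 1.166×(0.968 − 0.23077) = 0.85961.
New p* = 0.968 − e/c = 0.968 − 0.26648/1.16600 = 0.73946.
Expected occupied = 26 × 0.73946 = 19.23 ≈ 19.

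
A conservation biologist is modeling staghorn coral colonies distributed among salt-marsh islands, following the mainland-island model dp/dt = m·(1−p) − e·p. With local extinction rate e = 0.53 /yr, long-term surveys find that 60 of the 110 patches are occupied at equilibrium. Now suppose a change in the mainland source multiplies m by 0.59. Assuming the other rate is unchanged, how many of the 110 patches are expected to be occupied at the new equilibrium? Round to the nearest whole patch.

46

Observed p* = 60/110 = 0.54545.
Balance m(1−p*) = e·p* gives m = e·p*/(1−p*) = 0.53×0.54545/0.45455 = 0.63599.
New p* = m/(m+e) = 0.37523/(0.37523+0.53000) = 0.41451.
Expected occupied = 110 × 0.41451 = 45.60 ≈ 46.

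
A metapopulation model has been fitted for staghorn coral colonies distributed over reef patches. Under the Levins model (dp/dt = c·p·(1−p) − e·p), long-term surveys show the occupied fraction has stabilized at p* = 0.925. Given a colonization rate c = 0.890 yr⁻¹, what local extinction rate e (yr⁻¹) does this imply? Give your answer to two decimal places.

At equilibrium c(1−p*) = e.
e = 0.890 × (1 − 0.925) = 0.890 × 0.0750 = 0.0667.

0.07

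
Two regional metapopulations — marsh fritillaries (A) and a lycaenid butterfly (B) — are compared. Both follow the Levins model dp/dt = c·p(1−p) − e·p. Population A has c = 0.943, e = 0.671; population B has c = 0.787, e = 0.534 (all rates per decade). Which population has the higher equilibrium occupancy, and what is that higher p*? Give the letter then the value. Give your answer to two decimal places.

B, 0.32

A: p*_A = 1 − 0.671/0.943 = 0.2884.
B: p*_B = 1 − 0.534/0.787 = 0.3215.
B is higher at 0.3215.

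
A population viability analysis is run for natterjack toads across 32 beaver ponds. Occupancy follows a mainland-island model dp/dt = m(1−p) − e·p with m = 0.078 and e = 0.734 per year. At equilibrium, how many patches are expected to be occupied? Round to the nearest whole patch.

3

p* = m/(m+e) = 0.078/0.8120 = 0.0961.
Expected occupied patches = N × p* = 32 × 0.0961 = 3.07 ≈ 3.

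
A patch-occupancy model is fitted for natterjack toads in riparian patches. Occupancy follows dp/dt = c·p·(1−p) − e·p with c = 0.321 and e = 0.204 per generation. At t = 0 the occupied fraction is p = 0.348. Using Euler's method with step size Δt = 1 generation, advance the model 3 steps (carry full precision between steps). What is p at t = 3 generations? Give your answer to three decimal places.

Update rule: p ← p + [c·p·(1−p) − e·p]·Δt with Δt = 1.
  1  |  dp/dt·Δt = +0.001842  |  p_1 = 0.349842
  2  |  dp/dt·Δt = +0.001645  |  p_2 = 0.351486
  3  |  dp/dt·Δt = +0.001467  |  p_3 = 0.352953

0.353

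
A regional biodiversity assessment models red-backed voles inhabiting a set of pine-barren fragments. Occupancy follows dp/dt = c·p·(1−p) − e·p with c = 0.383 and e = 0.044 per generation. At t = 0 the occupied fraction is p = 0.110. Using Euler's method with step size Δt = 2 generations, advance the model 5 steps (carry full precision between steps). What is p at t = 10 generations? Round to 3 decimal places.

0.688

Update rule: p ← p + [c·p·(1−p) − e·p]·Δt with Δt = 2.
  1  |  dp/dt·Δt = +0.065311  |  p_1 = 0.175311
  2  |  dp/dt·Δt = +0.095319  |  p_2 = 0.270630
  3  |  dp/dt·Δt = +0.127385  |  p_3 = 0.398015
  4  |  dp/dt·Δt = +0.148508  |  p_4 = 0.546523
  5  |  dp/dt·Δt = +0.141748  |  p_5 = 0.688271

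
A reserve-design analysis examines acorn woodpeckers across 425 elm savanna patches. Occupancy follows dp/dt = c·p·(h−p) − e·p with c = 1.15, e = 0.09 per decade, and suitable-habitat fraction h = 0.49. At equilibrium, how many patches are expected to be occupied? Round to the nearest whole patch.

175

p* = h − e/c = 0.49 − 0.0783 = 0.4117.
Expected occupied patches = N × p* = 425 × 0.4117 = 174.99 ≈ 175.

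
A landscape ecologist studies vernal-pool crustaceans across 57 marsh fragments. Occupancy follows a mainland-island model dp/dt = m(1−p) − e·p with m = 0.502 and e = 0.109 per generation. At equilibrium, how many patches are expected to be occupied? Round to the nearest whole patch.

p* = m/(m+e) = 0.502/0.6110 = 0.8216.
Expected occupied patches = N × p* = 57 × 0.8216 = 46.83 ≈ 47.

47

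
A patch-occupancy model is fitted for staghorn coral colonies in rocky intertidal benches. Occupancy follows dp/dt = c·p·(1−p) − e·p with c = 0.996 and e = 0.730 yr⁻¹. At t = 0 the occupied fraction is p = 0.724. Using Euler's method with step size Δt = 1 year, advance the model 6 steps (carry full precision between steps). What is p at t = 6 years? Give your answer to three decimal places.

Update rule: p ← p + [c·p·(1−p) − e·p]·Δt with Δt = 1.
t = 1: p = 0.72400 + (-0.32950) = 0.39450
t = 2: p = 0.39450 + (-0.05007) = 0.34443
t = 3: p = 0.34443 + (-0.02654) = 0.31789
t = 4: p = 0.31789 + (-0.01609) = 0.30180
t = 5: p = 0.30180 + (-0.01044) = 0.29136
t = 6: p = 0.29136 + (-0.00705) = 0.28431

0.284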